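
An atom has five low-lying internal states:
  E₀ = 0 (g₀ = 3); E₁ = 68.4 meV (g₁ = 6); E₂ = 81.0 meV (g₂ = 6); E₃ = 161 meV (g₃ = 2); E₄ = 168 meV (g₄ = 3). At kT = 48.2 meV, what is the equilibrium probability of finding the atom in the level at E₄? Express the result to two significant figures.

0.016

Eᵢ/kT = 0, 1.419, 1.680, 3.340, 3.485.
Z = Σ gᵢe^(−Eᵢ/kT) = 3·e^(−0) + 6·e^(−1.419) + 6·e^(−1.680) + 2·e^(−3.340) + 3·e^(−3.485) = 3.000 + 1.452 + 1.118 + 0.07087 + 0.09196 = 5.733.
P₄ = g₄ e^(−E₄/kT) / Z = 0.09196/5.733 = 0.016.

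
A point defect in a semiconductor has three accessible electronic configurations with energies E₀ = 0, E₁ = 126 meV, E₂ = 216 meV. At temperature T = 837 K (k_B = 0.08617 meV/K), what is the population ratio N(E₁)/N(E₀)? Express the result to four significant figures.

0.1743

k_BT = 0.08617 × 837 K = 72.1243 meV.
n₁/n₀ = exp[−(E₁−E₀)/kT] = exp(−(126 meV)/(72.1243 meV)) = exp(-1.74698) = 0.1743.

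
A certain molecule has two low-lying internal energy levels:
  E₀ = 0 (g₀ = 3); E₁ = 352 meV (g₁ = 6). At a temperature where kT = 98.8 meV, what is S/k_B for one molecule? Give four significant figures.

Eᵢ/kT = 0, 3.56275.
Z = Σ gᵢe^(−Eᵢ/kT) = 3·e^(−0) + 6·e^(−3.56275) = 3.00000 + 0.170164 = 3.17016.
⟨E⟩ = Σ EᵢPᵢ = 18.8942 meV.
S/k_B = ln Z + ⟨E⟩/kT = ln(3.17016) + 18.8942/98.8 = 1.15378 + 0.191237 = 1.345.

1.345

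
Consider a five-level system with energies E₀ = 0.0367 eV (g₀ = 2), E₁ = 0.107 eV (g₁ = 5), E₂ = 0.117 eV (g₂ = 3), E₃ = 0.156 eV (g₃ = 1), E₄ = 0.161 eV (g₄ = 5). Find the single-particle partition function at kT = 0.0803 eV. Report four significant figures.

Eᵢ/kT = 0.457036, 1.33250, 1.45704, 1.94271, 2.00498.
Z = Σ gᵢe^(−Eᵢ/kT) = 2·e^(−0.457036) + 5·e^(−1.33250) + 3·e^(−1.45704) + 1·e^(−1.94271) + 5·e^(−2.00498) = 1.26632 + 1.31908 + 0.698774 + 0.143315 + 0.673315 = 4.10080.

Z = 4.101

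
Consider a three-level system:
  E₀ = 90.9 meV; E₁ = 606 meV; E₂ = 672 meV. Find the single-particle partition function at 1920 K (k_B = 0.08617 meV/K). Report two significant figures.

k_BT = 0.08617 × 1920 K = 165.4 meV.
Eᵢ/kT = 0.5496, 3.664, 4.063.
Z = Σ e^(−Eᵢ/kT) = e^(−0.5496) + e^(−3.664) + e^(−4.063) = 0.5772 + 0.02563 + 0.01720 = 0.6200.

Z = 0.62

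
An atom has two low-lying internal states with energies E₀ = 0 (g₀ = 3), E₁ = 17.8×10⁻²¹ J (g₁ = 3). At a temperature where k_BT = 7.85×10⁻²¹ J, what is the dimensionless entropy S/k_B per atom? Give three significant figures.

1.41

Eᵢ/kT = 0, 2.2675.
Z = Σ gᵢe^(−Eᵢ/kT) = 3·e^(−0) + 3·e^(−2.2675) = 3.0000 + 0.31071 = 3.3107.
⟨E⟩ = Σ EᵢPᵢ = 1.6705 ×10⁻²¹ J.
S/k_B = ln Z + ⟨E⟩/kT = ln(3.3107) + 1.6705/7.85 = 1.1972 + 0.21280 = 1.41.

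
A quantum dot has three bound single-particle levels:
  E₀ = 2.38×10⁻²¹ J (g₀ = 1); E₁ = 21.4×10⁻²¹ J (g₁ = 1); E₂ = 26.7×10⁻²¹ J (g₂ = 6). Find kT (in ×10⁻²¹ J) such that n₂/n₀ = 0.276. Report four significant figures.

n₂/n₀ = (g₂/g₀) exp[−(E₂−E₀)/kT] = 0.276.
⇒ (E₂−E₀)/kT = ln((6/1)/0.276) = ln(21.7391) = 3.07911.
kT = 24.32 ×10⁻²¹ J / 3.07911 = 7.898 ×10⁻²¹ J.

7.898 ×10⁻²¹ J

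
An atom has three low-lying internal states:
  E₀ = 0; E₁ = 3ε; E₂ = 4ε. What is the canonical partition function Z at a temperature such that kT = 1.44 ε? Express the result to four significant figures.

Eᵢ/kT = 0, 2.08333, 2.77778.
Z = Σ e^(−Eᵢ/kT) = e^(−0) + e^(−2.08333) + e^(−2.77778) = 1.00000 + 0.124515 + 0.0621764 = 1.18669.

Z = 1.187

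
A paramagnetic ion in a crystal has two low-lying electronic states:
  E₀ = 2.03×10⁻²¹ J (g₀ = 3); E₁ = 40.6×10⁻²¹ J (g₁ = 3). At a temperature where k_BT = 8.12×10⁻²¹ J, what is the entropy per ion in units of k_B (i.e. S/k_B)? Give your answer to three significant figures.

Eᵢ/kT = 0.25000, 5.0000.
Z = Σ gᵢe^(−Eᵢ/kT) = 3·e^(−0.25000) + 3·e^(−5.0000) = 2.3364 + 0.020214 = 2.3566.
⟨E⟩ = Σ EᵢPᵢ = 2.3609 ×10⁻²¹ J.
S/k_B = ln Z + ⟨E⟩/kT = ln(2.3566) + 2.3609/8.12 = 0.85722 + 0.29075 = 1.15.

1.15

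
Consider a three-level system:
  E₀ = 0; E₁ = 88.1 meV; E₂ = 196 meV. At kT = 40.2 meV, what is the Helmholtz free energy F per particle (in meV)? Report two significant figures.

-4.5 meV

Eᵢ/kT = 0, 2.192, 4.876.
Z = Σ e^(−Eᵢ/kT) = e^(−0) + e^(−2.192) + e^(−4.876) = 1.000 + 0.1117 + 0.007627 = 1.119.
F = −kT ln Z = −40.2 × ln(1.119) = −40.2 × 0.1124 = -4.5 meV.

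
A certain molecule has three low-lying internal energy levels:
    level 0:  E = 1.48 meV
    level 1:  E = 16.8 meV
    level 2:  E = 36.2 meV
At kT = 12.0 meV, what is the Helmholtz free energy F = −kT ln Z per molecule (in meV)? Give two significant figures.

-2.0 meV

Eᵢ/kT = 0.1233, 1.400, 3.017.
Z = Σ e^(−Eᵢ/kT) = e^(−0.1233) + e^(−1.400) + e^(−3.017) = 0.8840 + 0.2466 + 0.04895 = 1.180.
F = −kT ln Z = −12.0 × ln(1.180) = −12.0 × 0.1655 = -2.0 meV.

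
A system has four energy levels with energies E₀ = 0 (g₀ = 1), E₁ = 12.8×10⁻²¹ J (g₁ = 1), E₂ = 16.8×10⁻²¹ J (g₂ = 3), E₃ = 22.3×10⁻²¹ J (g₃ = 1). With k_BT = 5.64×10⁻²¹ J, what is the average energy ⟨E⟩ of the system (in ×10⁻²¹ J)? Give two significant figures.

Eᵢ/kT = 0, 2.270, 2.979, 3.954.
Z = Σ gᵢe^(−Eᵢ/kT) = 1·e^(−0) + 1·e^(−2.270) + 3·e^(−2.979) + 1·e^(−3.954) = 1.000 + 0.1033 + 0.1525 + 0.01918 = 1.275.
⟨E⟩ = Σ Eᵢ gᵢe^(−Eᵢ/kT) / Z = (0·1.000 + 12.8·0.1033 + 16.8·0.1525 + 22.3·0.01918) / 1.275 = 3.4 ×10⁻²¹ J.

3.4 ×10⁻²¹ J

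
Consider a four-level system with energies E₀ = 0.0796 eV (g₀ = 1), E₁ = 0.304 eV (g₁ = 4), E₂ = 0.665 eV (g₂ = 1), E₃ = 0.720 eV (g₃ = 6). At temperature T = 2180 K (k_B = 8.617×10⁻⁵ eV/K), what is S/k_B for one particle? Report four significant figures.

k_BT = 8.617×10⁻⁵ × 2180 K = 0.187851 eV.
Eᵢ/kT = 0.423740, 1.61830, 3.54004, 3.83282.
Z = Σ gᵢe^(−Eᵢ/kT) = 1·e^(−0.423740) + 4·e^(−1.61830) + 1·e^(−3.54004) + 6·e^(−3.83282) = 0.654594 + 0.792942 + 0.0290122 + 0.129891 = 1.60644.
⟨E⟩ = Σ EᵢPᵢ = 0.252717 eV.
S/k_B = ln Z + ⟨E⟩/kT = ln(1.60644) + 0.252717/0.187851 = 0.474021 + 1.34531 = 1.819.

1.819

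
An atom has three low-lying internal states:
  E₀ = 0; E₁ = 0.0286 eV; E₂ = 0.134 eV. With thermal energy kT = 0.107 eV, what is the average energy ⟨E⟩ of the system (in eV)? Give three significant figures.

Eᵢ/kT = 0, 0.26729, 1.2523.
Z = Σ e^(−Eᵢ/kT) = e^(−0) + e^(−0.26729) + e^(−1.2523) = 1.0000 + 0.76545 + 0.28585 = 2.0513.
⟨E⟩ = Σ Eᵢ e^(−Eᵢ/kT) / Z = (0·1.0000 + 0.0286·0.76545 + 0.134·0.28585) / 2.0513 = 0.0293 eV.

0.0293 eV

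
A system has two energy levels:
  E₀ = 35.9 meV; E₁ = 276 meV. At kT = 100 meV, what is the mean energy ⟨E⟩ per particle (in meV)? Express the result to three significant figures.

55.9 meV

Eᵢ/kT = 0.35900, 2.7600.
Z = Σ e^(−Eᵢ/kT) = e^(−0.35900) + e^(−2.7600) = 0.69837 + 0.063292 = 0.76166.
⟨E⟩ = Σ Eᵢ e^(−Eᵢ/kT) / Z = (35.9·0.69837 + 276·0.063292) / 0.76166 = 55.9 meV.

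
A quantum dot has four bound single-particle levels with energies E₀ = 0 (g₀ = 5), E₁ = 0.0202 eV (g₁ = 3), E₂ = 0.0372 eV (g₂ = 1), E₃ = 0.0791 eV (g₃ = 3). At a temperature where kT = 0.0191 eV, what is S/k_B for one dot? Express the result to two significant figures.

2.1

Eᵢ/kT = 0, 1.058, 1.948, 4.141.
Z = Σ gᵢe^(−Eᵢ/kT) = 5·e^(−0) + 3·e^(−1.058) + 1·e^(−1.948) + 3·e^(−4.141) = 5.000 + 1.041 + 0.1426 + 0.04772 = 6.231.
⟨E⟩ = Σ EᵢPᵢ = 0.004832 eV.
S/k_B = ln Z + ⟨E⟩/kT = ln(6.231) + 0.004832/0.0191 = 1.830 + 0.2530 = 2.1.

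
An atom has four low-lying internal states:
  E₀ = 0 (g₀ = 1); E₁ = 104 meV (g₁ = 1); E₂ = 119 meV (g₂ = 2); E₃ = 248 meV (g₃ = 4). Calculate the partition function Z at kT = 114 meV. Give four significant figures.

Z = 2.560

Eᵢ/kT = 0, 0.912281, 1.04386, 2.17544.
Z = Σ gᵢe^(−Eᵢ/kT) = 1·e^(−0) + 1·e^(−0.912281) + 2·e^(−1.04386) + 4·e^(−2.17544) = 1.00000 + 0.401607 + 0.704186 + 0.454233 = 2.56003.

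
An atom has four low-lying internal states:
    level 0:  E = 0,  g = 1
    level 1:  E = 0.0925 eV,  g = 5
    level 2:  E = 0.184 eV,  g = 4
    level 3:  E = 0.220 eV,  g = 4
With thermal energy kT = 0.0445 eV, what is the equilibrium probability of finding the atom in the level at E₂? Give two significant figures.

0.037

Eᵢ/kT = 0, 2.079, 4.135, 4.944.
Z = Σ gᵢe^(−Eᵢ/kT) = 1·e^(−0) + 5·e^(−2.079) + 4·e^(−4.135) + 4·e^(−4.944) = 1.000 + 0.6253 + 0.06401 + 0.02850 = 1.718.
P₂ = g₂ e^(−E₂/kT) / Z = 0.06401/1.718 = 0.037.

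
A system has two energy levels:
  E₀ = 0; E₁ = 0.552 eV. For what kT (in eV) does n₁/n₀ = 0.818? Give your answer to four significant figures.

n₁/n₀ = exp[−(E₁−E₀)/kT] = 0.818.
⇒ (E₁−E₀)/kT = ln(1/0.818) = ln(1.22249) = 0.200890.
kT = 0.552 eV / 0.200890 = 2.748 eV.

2.748 eV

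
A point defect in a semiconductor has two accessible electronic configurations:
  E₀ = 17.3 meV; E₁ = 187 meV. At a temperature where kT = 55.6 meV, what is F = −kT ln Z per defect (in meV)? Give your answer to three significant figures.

Eᵢ/kT = 0.31115, 3.3633.
Z = Σ e^(−Eᵢ/kT) = e^(−0.31115) + e^(−3.3633) = 0.73260 + 0.034621 = 0.76722.
F = −kT ln Z = −55.6 × ln(0.76722) = −55.6 × -0.26498 = 14.7 meV.

14.7 meV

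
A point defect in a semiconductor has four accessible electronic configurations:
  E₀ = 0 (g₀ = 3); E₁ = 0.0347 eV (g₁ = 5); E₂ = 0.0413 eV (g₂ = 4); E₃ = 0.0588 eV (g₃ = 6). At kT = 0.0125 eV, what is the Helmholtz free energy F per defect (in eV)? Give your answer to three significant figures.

-0.0157 eV

Eᵢ/kT = 0, 2.7760, 3.3040, 4.7040.
Z = Σ gᵢe^(−Eᵢ/kT) = 3·e^(−0) + 5·e^(−2.7760) + 4·e^(−3.3040) + 6·e^(−4.7040) = 3.0000 + 0.31144 + 0.14694 + 0.054354 = 3.5127.
F = −kT ln Z = −0.0125 × ln(3.5127) = −0.0125 × 1.2564 = -0.0157 eV.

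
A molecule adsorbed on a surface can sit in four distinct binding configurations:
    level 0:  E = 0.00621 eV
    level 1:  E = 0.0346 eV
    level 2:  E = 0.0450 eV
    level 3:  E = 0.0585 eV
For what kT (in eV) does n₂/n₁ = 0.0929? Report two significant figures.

0.0044 eV

n₂/n₁ = exp[−(E₂−E₁)/kT] = 0.0929.
⇒ (E₂−E₁)/kT = ln(1/0.0929) = ln(10.76) = 2.376.
kT = 0.0104 eV / 2.376 = 0.0044 eV.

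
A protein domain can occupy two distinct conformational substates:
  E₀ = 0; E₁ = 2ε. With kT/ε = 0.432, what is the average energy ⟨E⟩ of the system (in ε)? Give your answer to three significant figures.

Eᵢ/kT = 0, 4.6296.
Z = Σ e^(−Eᵢ/kT) = e^(−0) + e^(−4.6296) = 1.0000 + 0.0097587 = 1.0098.
⟨E⟩ = Σ Eᵢ e^(−Eᵢ/kT) / Z = (0·1.0000 + 2·0.0097587) / 1.0098 = 0.0193 ε.

0.0193 ε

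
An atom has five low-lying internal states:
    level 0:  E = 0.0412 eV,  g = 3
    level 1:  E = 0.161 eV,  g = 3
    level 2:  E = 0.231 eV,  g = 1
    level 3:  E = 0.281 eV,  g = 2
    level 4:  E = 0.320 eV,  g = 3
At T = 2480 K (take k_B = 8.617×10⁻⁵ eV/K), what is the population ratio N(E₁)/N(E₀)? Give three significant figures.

k_BT = 8.617×10⁻⁵ × 2480 K = 0.21370 eV.
n₁/n₀ = (g₁/g₀) exp[−(E₁−E₀)/kT] = (3/3) × exp(−(0.1198 eV)/(0.21370 eV)) = (3/3) × exp(-0.56060) = 0.571.

0.571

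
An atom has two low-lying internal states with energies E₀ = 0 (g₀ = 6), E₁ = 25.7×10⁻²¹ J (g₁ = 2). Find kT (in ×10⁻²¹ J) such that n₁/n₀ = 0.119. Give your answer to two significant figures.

25 ×10⁻²¹ J

n₁/n₀ = (g₁/g₀) exp[−(E₁−E₀)/kT] = 0.119.
⇒ (E₁−E₀)/kT = ln((2/6)/0.119) = ln(2.801) = 1.030.
kT = 25.7 ×10⁻²¹ J / 1.030 = 25 ×10⁻²¹ J.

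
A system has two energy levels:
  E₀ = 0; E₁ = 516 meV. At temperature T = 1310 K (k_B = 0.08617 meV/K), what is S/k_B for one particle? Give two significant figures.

k_BT = 0.08617 × 1310 K = 112.9 meV.
Eᵢ/kT = 0, 4.570.
Z = Σ e^(−Eᵢ/kT) = e^(−0) + e^(−4.570) = 1.000 + 0.01036 = 1.010.
⟨E⟩ = Σ EᵢPᵢ = 5.293 meV.
S/k_B = ln Z + ⟨E⟩/kT = ln(1.010) + 5.293/112.9 = 0.009950 + 0.04688 = 0.057.

0.057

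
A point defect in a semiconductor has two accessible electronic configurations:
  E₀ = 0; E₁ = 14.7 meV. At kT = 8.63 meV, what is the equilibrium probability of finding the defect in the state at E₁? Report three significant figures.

Eᵢ/kT = 0, 1.7034.
Z = Σ e^(−Eᵢ/kT) = e^(−0) + e^(−1.7034) = 1.0000 + 0.18206 = 1.1821.
P₁ = e^(−E₁/kT) / Z = 0.18206/1.1821 = 0.154.

0.154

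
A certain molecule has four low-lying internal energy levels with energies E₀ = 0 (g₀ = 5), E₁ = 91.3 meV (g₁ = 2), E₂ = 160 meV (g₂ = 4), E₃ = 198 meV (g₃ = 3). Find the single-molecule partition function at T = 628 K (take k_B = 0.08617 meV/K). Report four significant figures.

Z = 5.655

k_BT = 0.08617 × 628 K = 54.1148 meV.
Eᵢ/kT = 0, 1.68715, 2.95668, 3.65889.
Z = Σ gᵢe^(−Eᵢ/kT) = 5·e^(−0) + 2·e^(−1.68715) + 4·e^(−2.95668) + 3·e^(−3.65889) = 5.00000 + 0.370092 + 0.207965 + 0.0772833 = 5.65534.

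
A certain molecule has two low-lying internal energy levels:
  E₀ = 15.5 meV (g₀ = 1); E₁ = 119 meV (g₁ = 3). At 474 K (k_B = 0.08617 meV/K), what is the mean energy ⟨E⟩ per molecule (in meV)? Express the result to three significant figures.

k_BT = 0.08617 × 474 K = 40.845 meV.
Eᵢ/kT = 0.37948, 2.9135.
Z = Σ gᵢe^(−Eᵢ/kT) = 1·e^(−0.37948) + 3·e^(−2.9135) = 0.68422 + 0.16286 = 0.84708.
⟨E⟩ = Σ Eᵢ gᵢe^(−Eᵢ/kT) / Z = (15.5·0.68422 + 119·0.16286) / 0.84708 = 35.4 meV.

35.4 meV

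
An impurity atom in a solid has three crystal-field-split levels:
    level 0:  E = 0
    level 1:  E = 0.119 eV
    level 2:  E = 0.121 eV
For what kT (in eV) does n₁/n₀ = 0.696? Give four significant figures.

n₁/n₀ = exp[−(E₁−E₀)/kT] = 0.696.
⇒ (E₁−E₀)/kT = ln(1/0.696) = ln(1.43678) = 0.362404.
kT = 0.119 eV / 0.362404 = 0.3284 eV.

0.3284 eV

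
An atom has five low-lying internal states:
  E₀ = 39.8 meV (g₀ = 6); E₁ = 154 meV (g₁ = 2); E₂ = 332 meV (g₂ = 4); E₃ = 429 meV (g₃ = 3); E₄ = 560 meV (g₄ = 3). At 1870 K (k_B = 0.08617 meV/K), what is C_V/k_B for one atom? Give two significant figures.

0.55

k_BT = 0.08617 × 1870 K = 161.1 meV.
Eᵢ/kT = 0.2471, 0.9559, 2.061, 2.663, 3.476.
Z = Σ gᵢe^(−Eᵢ/kT) = 6·e^(−0.2471) + 2·e^(−0.9559) + 4·e^(−2.061) + 3·e^(−2.663) + 3·e^(−3.476) = 4.686 + 0.7689 + 0.5093 + 0.2092 + 0.09279 = 6.266.
⟨E⟩ = 98.26 meV, ⟨E²⟩ = 23840 meV².
C_V/k_B = (⟨E²⟩ − ⟨E⟩²)/(kT)² = (23840 − 9655)/25950 = 0.55.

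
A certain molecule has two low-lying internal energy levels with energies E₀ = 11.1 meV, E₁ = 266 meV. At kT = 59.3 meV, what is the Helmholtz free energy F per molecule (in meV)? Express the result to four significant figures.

10.30 meV

Eᵢ/kT = 0.187184, 4.48567.
Z = Σ e^(−Eᵢ/kT) = e^(−0.187184) + e^(−4.48567) = 0.829291 + 0.0112693 = 0.840560.
F = −kT ln Z = −59.3 × ln(0.840560) = −59.3 × -0.173687 = 10.30 meV.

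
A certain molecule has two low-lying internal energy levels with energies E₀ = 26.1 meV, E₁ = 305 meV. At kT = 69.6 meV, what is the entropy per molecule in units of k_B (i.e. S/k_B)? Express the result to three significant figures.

0.0896

Eᵢ/kT = 0.37500, 4.3822.
Z = Σ e^(−Eᵢ/kT) = e^(−0.37500) + e^(−4.3822) = 0.68729 + 0.012498 = 0.69979.
⟨E⟩ = Σ EᵢPᵢ = 31.081 meV.
S/k_B = ln Z + ⟨E⟩/kT = ln(0.69979) + 31.081/69.6 = -0.35697 + 0.44657 = 0.0896.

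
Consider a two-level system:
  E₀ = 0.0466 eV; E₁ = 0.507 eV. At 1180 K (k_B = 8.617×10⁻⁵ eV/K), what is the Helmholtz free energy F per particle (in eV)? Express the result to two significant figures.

k_BT = 8.617×10⁻⁵ × 1180 K = 0.1017 eV.
Eᵢ/kT = 0.4582, 4.985.
Z = Σ e^(−Eᵢ/kT) = e^(−0.4582) + e^(−4.985) = 0.6324 + 0.006840 = 0.6392.
F = −kT ln Z = −0.1017 × ln(0.6392) = −0.1017 × -0.4475 = 0.046 eV.

0.046 eV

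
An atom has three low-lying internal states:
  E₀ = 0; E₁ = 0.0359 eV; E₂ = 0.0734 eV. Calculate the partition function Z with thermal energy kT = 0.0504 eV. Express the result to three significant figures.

Eᵢ/kT = 0, 0.71230, 1.4563.
Z = Σ e^(−Eᵢ/kT) = e^(−0) + e^(−0.71230) + e^(−1.4563) = 1.0000 + 0.49051 + 0.23310 = 1.7236.

Z = 1.72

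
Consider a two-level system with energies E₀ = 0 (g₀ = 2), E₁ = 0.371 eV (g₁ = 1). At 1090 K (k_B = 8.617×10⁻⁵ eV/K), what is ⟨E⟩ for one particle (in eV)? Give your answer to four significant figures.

k_BT = 8.617×10⁻⁵ × 1090 K = 0.0939253 eV.
Eᵢ/kT = 0, 3.94995.
Z = Σ gᵢe^(−Eᵢ/kT) = 2·e^(−0) + 1·e^(−3.94995) = 2.00000 + 0.0192557 = 2.01926.
⟨E⟩ = Σ Eᵢ gᵢe^(−Eᵢ/kT) / Z = (0·2.00000 + 0.371·0.0192557) / 2.01926 = 0.003538 eV.

0.003538 eV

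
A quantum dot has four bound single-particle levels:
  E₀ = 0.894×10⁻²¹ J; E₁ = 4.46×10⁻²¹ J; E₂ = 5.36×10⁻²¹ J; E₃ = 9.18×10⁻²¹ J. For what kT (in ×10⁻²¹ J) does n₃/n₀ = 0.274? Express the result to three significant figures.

6.40 ×10⁻²¹ J

n₃/n₀ = exp[−(E₃−E₀)/kT] = 0.274.
⇒ (E₃−E₀)/kT = ln(1/0.274) = ln(3.6496) = 1.2946.
kT = 8.286 ×10⁻²¹ J / 1.2946 = 6.40 ×10⁻²¹ J.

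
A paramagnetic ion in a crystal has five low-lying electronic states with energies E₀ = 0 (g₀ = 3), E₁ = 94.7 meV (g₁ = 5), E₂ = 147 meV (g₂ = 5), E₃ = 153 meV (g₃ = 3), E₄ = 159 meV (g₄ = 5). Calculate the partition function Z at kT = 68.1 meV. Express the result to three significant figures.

Eᵢ/kT = 0, 1.3906, 2.1586, 2.2467, 2.3348.
Z = Σ gᵢe^(−Eᵢ/kT) = 3·e^(−0) + 5·e^(−1.3906) + 5·e^(−2.1586) + 3·e^(−2.2467) + 5·e^(−2.3348) = 3.0000 + 1.2446 + 0.57743 + 0.31724 + 0.48415 = 5.6234.

Z = 5.62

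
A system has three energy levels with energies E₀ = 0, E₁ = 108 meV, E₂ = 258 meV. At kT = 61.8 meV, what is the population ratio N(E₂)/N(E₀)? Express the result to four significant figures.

0.01538

n₂/n₀ = exp[−(E₂−E₀)/kT] = exp(−(258 meV)/(61.8 meV)) = exp(-4.17476) = 0.01538.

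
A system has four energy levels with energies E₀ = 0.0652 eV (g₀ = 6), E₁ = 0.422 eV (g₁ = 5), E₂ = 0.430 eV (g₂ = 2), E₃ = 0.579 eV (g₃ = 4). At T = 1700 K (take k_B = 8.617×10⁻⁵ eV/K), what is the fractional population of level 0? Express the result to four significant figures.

0.8924

k_BT = 8.617×10⁻⁵ × 1700 K = 0.146489 eV.
Eᵢ/kT = 0.445085, 2.88076, 2.93537, 3.95252.
Z = Σ gᵢe^(−Eᵢ/kT) = 6·e^(−0.445085) + 5·e^(−2.88076) + 2·e^(−2.93537) + 4·e^(−3.95252) = 3.84462 + 0.280461 + 0.106222 + 0.0768250 = 4.30813.
P₀ = g₀ e^(−E₀/kT) / Z = 3.84462/4.30813 = 0.8924.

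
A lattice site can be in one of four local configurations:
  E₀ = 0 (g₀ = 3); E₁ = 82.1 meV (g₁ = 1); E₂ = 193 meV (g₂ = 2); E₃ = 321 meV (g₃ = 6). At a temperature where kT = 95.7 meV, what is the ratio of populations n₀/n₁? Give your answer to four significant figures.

n₀/n₁ = (g₀/g₁) exp[−(E₀−E₁)/kT] = (3/1) × exp(−(-82.1 meV)/(95.7 meV)) = (3/1) × exp(0.857889) = 7.075.

7.075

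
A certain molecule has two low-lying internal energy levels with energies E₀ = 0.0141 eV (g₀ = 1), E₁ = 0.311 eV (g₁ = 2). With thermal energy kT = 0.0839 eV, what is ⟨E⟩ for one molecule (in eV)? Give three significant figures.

0.0304 eV

Eᵢ/kT = 0.16806, 3.7068.
Z = Σ gᵢe^(−Eᵢ/kT) = 1·e^(−0.16806) + 2·e^(−3.7068) = 0.84530 + 0.049112 = 0.89441.
⟨E⟩ = Σ Eᵢ gᵢe^(−Eᵢ/kT) / Z = (0.0141·0.84530 + 0.311·0.049112) / 0.89441 = 0.0304 eV.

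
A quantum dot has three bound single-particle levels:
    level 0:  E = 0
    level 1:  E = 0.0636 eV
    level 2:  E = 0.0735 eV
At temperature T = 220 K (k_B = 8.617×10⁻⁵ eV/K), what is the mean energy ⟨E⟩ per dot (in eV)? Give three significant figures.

k_BT = 8.617×10⁻⁵ × 220 K = 0.018957 eV.
Eᵢ/kT = 0, 3.3550, 3.8772.
Z = Σ e^(−Eᵢ/kT) = e^(−0) + e^(−3.3550) + e^(−3.8772) = 1.0000 + 0.034909 + 0.020709 = 1.0556.
⟨E⟩ = Σ Eᵢ e^(−Eᵢ/kT) / Z = (0·1.0000 + 0.0636·0.034909 + 0.0735·0.020709) / 1.0556 = 0.00355 eV.

0.00355 eV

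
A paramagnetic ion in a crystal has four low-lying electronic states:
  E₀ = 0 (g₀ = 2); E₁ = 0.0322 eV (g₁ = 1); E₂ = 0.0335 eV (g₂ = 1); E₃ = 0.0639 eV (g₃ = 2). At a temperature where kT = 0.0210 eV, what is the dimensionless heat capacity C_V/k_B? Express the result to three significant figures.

Eᵢ/kT = 0, 1.5333, 1.5952, 3.0429.
Z = Σ gᵢe^(−Eᵢ/kT) = 2·e^(−0) + 1·e^(−1.5333) + 1·e^(−1.5952) + 2·e^(−3.0429) = 2.0000 + 0.21582 + 0.20287 + 0.095393 = 2.5141.
⟨E⟩ = 0.0078920 eV, ⟨E²⟩ = 0.00033449 eV².
C_V/k_B = (⟨E²⟩ − ⟨E⟩²)/(kT)² = (0.00033449 − 0.000062284)/0.00044100 = 0.617.

0.617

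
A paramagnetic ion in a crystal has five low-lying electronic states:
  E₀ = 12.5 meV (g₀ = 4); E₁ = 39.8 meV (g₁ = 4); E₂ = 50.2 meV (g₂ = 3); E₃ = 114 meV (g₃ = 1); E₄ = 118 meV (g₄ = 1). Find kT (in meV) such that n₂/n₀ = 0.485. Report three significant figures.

86.5 meV

n₂/n₀ = (g₂/g₀) exp[−(E₂−E₀)/kT] = 0.485.
⇒ (E₂−E₀)/kT = ln((3/4)/0.485) = ln(1.5464) = 0.43593.
kT = 37.7 meV / 0.43593 = 86.5 meV.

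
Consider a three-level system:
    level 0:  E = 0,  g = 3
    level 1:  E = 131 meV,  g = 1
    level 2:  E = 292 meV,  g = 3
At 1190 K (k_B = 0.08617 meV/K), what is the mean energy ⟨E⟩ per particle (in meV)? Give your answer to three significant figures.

25.3 meV

k_BT = 0.08617 × 1190 K = 102.54 meV.
Eᵢ/kT = 0, 1.2776, 2.8477.
Z = Σ gᵢe^(−Eᵢ/kT) = 3·e^(−0) + 1·e^(−1.2776) + 3·e^(−2.8477) = 3.0000 + 0.27871 + 0.17393 = 3.4526.
⟨E⟩ = Σ Eᵢ gᵢe^(−Eᵢ/kT) / Z = (0·3.0000 + 131·0.27871 + 292·0.17393) / 3.4526 = 25.3 meV.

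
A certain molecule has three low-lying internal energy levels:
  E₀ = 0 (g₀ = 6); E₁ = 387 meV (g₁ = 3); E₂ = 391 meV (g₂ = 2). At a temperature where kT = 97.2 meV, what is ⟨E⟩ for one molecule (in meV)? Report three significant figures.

5.85 meV

Eᵢ/kT = 0, 3.9815, 4.0226.
Z = Σ gᵢe^(−Eᵢ/kT) = 6·e^(−0) + 3·e^(−3.9815) + 2·e^(−4.0226) = 6.0000 + 0.055973 + 0.035813 = 6.0918.
⟨E⟩ = Σ Eᵢ gᵢe^(−Eᵢ/kT) / Z = (0·6.0000 + 387·0.055973 + 391·0.035813) / 6.0918 = 5.85 meV.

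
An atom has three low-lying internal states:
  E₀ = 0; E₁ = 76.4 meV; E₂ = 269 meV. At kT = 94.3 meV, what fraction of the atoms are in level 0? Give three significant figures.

0.666

Eᵢ/kT = 0, 0.81018, 2.8526.
Z = Σ e^(−Eᵢ/kT) = e^(−0) + e^(−0.81018) + e^(−2.8526) = 1.0000 + 0.44478 + 0.057694 = 1.5025.
P₀ = e^(−E₀/kT) / Z = 1.0000/1.5025 = 0.666.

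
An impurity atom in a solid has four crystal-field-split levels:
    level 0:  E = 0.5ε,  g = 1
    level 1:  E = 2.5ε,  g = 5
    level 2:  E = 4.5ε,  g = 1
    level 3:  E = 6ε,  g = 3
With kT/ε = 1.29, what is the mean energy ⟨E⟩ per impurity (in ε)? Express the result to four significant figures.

1.680 ε

Eᵢ/kT = 0.387597, 1.93798, 3.48837, 4.65116.
Z = Σ gᵢe^(−Eᵢ/kT) = 1·e^(−0.387597) + 5·e^(−1.93798) + 1·e^(−3.48837) + 3·e^(−4.65116) = 0.678686 + 0.719973 + 0.0305506 + 0.0286516 = 1.45786.
⟨E⟩ = Σ Eᵢ gᵢe^(−Eᵢ/kT) / Z = (0.5·0.678686 + 2.5·0.719973 + 4.5·0.0305506 + 6·0.0286516) / 1.45786 = 1.680 ε.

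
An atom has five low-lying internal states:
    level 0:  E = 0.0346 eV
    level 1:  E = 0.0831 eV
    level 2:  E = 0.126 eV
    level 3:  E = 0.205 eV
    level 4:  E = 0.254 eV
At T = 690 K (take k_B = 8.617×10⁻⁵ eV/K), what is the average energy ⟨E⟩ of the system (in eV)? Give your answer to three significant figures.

k_BT = 8.617×10⁻⁵ × 690 K = 0.059457 eV.
Eᵢ/kT = 0.58193, 1.3976, 2.1192, 3.4479, 4.2720.
Z = Σ e^(−Eᵢ/kT) = e^(−0.58193) + e^(−1.3976) + e^(−2.1192) + e^(−3.4479) + e^(−4.2720) = 0.55882 + 0.24719 + 0.12013 + 0.031812 + 0.013954 = 0.97191.
⟨E⟩ = Σ Eᵢ e^(−Eᵢ/kT) / Z = (0.0346·0.55882 + 0.0831·0.24719 + 0.126·0.12013 + 0.205·0.031812 + 0.254·0.013954) / 0.97191 = 0.0670 eV.

0.0670 eV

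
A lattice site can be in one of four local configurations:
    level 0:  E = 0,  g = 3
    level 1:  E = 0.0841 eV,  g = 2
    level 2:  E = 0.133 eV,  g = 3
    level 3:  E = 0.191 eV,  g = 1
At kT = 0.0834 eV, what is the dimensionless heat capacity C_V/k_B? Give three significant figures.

0.445

Eᵢ/kT = 0, 1.0084, 1.5947, 2.2902.
Z = Σ gᵢe^(−Eᵢ/kT) = 3·e^(−0) + 2·e^(−1.0084) + 3·e^(−1.5947) + 1·e^(−2.2902) = 3.0000 + 0.72960 + 0.60891 + 0.10125 = 4.4398.
⟨E⟩ = 0.036417 eV, ⟨E²⟩ = 0.0044203 eV².
C_V/k_B = (⟨E²⟩ − ⟨E⟩²)/(kT)² = (0.0044203 − 0.0013262)/0.0069556 = 0.445.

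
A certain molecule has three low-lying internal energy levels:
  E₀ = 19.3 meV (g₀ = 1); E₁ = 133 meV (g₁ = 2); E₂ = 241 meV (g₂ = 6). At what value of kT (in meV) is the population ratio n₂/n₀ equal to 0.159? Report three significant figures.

61.1 meV

n₂/n₀ = (g₂/g₀) exp[−(E₂−E₀)/kT] = 0.159.
⇒ (E₂−E₀)/kT = ln((6/1)/0.159) = ln(37.736) = 3.6306.
kT = 221.7 meV / 3.6306 = 61.1 meV.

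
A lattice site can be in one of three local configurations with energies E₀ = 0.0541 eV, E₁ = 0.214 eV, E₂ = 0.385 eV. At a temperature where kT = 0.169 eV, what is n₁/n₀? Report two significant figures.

n₁/n₀ = exp[−(E₁−E₀)/kT] = exp(−(0.1599 eV)/(0.169 eV)) = exp(-0.9462) = 0.39.

0.39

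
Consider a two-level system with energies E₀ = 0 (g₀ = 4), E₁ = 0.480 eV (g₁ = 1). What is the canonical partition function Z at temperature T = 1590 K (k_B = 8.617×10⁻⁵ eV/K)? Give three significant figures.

Z = 4.03

k_BT = 8.617×10⁻⁵ × 1590 K = 0.13701 eV.
Eᵢ/kT = 0, 3.5034.
Z = Σ gᵢe^(−Eᵢ/kT) = 4·e^(−0) + 1·e^(−3.5034) = 4.0000 + 0.030095 = 4.0301.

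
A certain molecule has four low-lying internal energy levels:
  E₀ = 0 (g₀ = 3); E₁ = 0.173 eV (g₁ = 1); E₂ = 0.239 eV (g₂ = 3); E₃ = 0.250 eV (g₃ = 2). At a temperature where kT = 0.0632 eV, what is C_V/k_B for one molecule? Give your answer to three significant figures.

0.616

Eᵢ/kT = 0, 2.7373, 3.7816, 3.9557.
Z = Σ gᵢe^(−Eᵢ/kT) = 3·e^(−0) + 1·e^(−2.7373) + 3·e^(−3.7816) + 2·e^(−3.9557) = 3.0000 + 0.064745 + 0.068359 + 0.038291 = 3.1714.
⟨E⟩ = 0.011702 eV, ⟨E²⟩ = 0.0025969 eV².
C_V/k_B = (⟨E²⟩ − ⟨E⟩²)/(kT)² = (0.0025969 − 0.00013694)/0.0039942 = 0.616.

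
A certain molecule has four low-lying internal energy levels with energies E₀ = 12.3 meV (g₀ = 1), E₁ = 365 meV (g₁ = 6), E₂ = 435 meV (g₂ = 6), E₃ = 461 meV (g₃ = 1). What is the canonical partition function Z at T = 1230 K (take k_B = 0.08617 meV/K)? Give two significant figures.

Z = 1.2

k_BT = 0.08617 × 1230 K = 106.0 meV.
Eᵢ/kT = 0.1160, 3.443, 4.104, 4.349.
Z = Σ gᵢe^(−Eᵢ/kT) = 1·e^(−0.1160) + 6·e^(−3.443) + 6·e^(−4.104) + 1·e^(−4.349) = 0.8905 + 0.1918 + 0.09904 + 0.01292 = 1.194.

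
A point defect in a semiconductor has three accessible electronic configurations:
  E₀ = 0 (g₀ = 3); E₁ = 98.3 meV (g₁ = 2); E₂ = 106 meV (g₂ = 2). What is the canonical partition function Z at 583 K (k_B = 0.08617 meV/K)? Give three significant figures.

Z = 3.53

k_BT = 0.08617 × 583 K = 50.237 meV.
Eᵢ/kT = 0, 1.9567, 2.1100.
Z = Σ gᵢe^(−Eᵢ/kT) = 3·e^(−0) + 2·e^(−1.9567) + 2·e^(−2.1100) = 3.0000 + 0.28265 + 0.24248 = 3.5251.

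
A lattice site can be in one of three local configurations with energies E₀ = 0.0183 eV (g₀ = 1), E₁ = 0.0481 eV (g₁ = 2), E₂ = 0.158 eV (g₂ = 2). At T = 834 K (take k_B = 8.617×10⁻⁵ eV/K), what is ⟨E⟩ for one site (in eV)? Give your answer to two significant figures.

k_BT = 8.617×10⁻⁵ × 834 K = 0.07187 eV.
Eᵢ/kT = 0.2546, 0.6693, 2.198.
Z = Σ gᵢe^(−Eᵢ/kT) = 1·e^(−0.2546) + 2·e^(−0.6693) + 2·e^(−2.198) = 0.7752 + 1.024 + 0.2220 = 2.021.
⟨E⟩ = Σ Eᵢ gᵢe^(−Eᵢ/kT) / Z = (0.0183·0.7752 + 0.0481·1.024 + 0.158·0.2220) / 2.021 = 0.049 eV.

0.049 eV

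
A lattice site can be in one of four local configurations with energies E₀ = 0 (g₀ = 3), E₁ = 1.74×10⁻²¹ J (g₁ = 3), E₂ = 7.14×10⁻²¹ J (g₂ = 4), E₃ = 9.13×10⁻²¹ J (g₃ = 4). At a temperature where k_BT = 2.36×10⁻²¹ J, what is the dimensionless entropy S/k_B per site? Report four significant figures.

1.968

Eᵢ/kT = 0, 0.737288, 3.02542, 3.86864.
Z = Σ gᵢe^(−Eᵢ/kT) = 3·e^(−0) + 3·e^(−0.737288) + 4·e^(−3.02542) + 4·e^(−3.86864) = 3.00000 + 1.43523 + 0.194150 + 0.0835470 = 4.71293.
⟨E⟩ = Σ EᵢPᵢ = 0.985866 ×10⁻²¹ J.
S/k_B = ln Z + ⟨E⟩/kT = ln(4.71293) + 0.985866/2.36 = 1.55031 + 0.417740 = 1.968.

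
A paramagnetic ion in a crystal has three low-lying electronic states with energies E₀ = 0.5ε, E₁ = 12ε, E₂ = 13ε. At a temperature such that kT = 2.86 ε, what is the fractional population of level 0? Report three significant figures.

0.970

Eᵢ/kT = 0.17483, 4.1958, 4.5455.
Z = Σ e^(−Eᵢ/kT) = e^(−0.17483) + e^(−4.1958) + e^(−4.5455) = 0.83960 + 0.015059 + 0.010615 = 0.86527.
P₀ = e^(−E₀/kT) / Z = 0.83960/0.86527 = 0.970.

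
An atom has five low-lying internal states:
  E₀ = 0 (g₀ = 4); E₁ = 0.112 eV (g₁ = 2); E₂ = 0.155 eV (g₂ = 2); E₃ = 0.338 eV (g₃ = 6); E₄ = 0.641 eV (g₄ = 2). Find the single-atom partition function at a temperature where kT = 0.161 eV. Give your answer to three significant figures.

Eᵢ/kT = 0, 0.69565, 0.96273, 2.0994, 3.9814.
Z = Σ gᵢe^(−Eᵢ/kT) = 4·e^(−0) + 2·e^(−0.69565) + 2·e^(−0.96273) + 6·e^(−2.0994) + 2·e^(−3.9814) = 4.0000 + 0.99750 + 0.76370 + 0.73518 + 0.037319 = 6.5337.

Z = 6.53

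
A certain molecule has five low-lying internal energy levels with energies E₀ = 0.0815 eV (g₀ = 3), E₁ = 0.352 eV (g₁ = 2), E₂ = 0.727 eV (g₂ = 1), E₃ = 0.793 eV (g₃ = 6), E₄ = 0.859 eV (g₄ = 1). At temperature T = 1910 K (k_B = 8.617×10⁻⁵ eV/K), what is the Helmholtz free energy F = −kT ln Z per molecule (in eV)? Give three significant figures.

k_BT = 8.617×10⁻⁵ × 1910 K = 0.16458 eV.
Eᵢ/kT = 0.49520, 2.1388, 4.4173, 4.8183, 5.2193.
Z = Σ gᵢe^(−Eᵢ/kT) = 3·e^(−0.49520) + 2·e^(−2.1388) + 1·e^(−4.4173) + 6·e^(−4.8183) + 1·e^(−5.2193) = 1.8283 + 0.23559 + 0.012067 + 0.048483 + 0.0054111 = 2.1299.
F = −kT ln Z = −0.16458 × ln(2.1299) = −0.16458 × 0.75608 = -0.124 eV.

-0.124 eV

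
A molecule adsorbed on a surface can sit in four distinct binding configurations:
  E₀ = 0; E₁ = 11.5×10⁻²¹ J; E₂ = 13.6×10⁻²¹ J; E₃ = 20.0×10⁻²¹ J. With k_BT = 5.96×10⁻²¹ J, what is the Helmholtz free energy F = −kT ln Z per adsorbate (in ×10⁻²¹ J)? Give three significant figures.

Eᵢ/kT = 0, 1.9295, 2.2819, 3.3557.
Z = Σ e^(−Eᵢ/kT) = e^(−0) + e^(−1.9295) + e^(−2.2819) + e^(−3.3557) = 1.0000 + 0.14522 + 0.10209 + 0.034885 = 1.2822.
F = −kT ln Z = −5.96 × ln(1.2822) = −5.96 × 0.24858 = -1.48 ×10⁻²¹ J.

-1.48 ×10⁻²¹ J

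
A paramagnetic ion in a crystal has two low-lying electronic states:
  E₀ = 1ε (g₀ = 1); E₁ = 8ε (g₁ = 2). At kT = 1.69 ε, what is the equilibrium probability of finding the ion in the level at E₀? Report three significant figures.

0.969

Eᵢ/kT = 0.59172, 4.7337.
Z = Σ gᵢe^(−Eᵢ/kT) = 1·e^(−0.59172) + 2·e^(−4.7337) = 0.55337 + 0.017588 = 0.57096.
P₀ = g₀ e^(−E₀/kT) / Z = 0.55337/0.57096 = 0.969.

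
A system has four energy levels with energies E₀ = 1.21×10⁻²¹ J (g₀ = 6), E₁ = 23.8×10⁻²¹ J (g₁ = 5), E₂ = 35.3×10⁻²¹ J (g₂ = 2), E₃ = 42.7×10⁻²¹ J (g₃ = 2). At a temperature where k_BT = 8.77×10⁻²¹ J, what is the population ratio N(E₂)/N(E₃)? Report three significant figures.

2.33

n₂/n₃ = (g₂/g₃) exp[−(E₂−E₃)/kT] = (2/2) × exp(−(-7.4 ×10⁻²¹ J)/(8.77 ×10⁻²¹ J)) = (2/2) × exp(0.84379) = 2.33.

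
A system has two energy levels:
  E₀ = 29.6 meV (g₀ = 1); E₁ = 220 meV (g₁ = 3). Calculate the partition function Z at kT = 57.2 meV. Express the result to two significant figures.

Eᵢ/kT = 0.5175, 3.846.
Z = Σ gᵢe^(−Eᵢ/kT) = 1·e^(−0.5175) + 3·e^(−3.846) = 0.5960 + 0.06410 = 0.6601.

Z = 0.66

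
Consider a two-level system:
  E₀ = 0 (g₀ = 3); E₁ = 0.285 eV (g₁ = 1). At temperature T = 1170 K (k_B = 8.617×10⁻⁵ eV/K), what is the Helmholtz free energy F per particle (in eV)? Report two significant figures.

-0.11 eV

k_BT = 8.617×10⁻⁵ × 1170 K = 0.1008 eV.
Eᵢ/kT = 0, 2.827.
Z = Σ gᵢe^(−Eᵢ/kT) = 3·e^(−0) + 1·e^(−2.827) = 3.000 + 0.05919 = 3.059.
F = −kT ln Z = −0.1008 × ln(3.059) = −0.1008 × 1.118 = -0.11 eV.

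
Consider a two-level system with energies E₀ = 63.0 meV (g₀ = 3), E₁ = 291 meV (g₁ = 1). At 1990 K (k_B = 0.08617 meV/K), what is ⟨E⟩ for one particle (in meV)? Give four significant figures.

81.48 meV

k_BT = 0.08617 × 1990 K = 171.478 meV.
Eᵢ/kT = 0.367394, 1.69701.
Z = Σ gᵢe^(−Eᵢ/kT) = 3·e^(−0.367394) + 1·e^(−1.69701) = 2.07761 + 0.183231 = 2.26084.
⟨E⟩ = Σ Eᵢ gᵢe^(−Eᵢ/kT) / Z = (63.0·2.07761 + 291·0.183231) / 2.26084 = 81.48 meV.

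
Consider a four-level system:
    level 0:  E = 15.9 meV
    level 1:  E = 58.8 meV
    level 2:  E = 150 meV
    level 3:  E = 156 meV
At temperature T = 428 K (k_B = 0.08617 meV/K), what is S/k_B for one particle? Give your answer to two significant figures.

k_BT = 0.08617 × 428 K = 36.88 meV.
Eᵢ/kT = 0.4311, 1.594, 4.067, 4.230.
Z = Σ e^(−Eᵢ/kT) = e^(−0.4311) + e^(−1.594) + e^(−4.067) + e^(−4.230) = 0.6498 + 0.2031 + 0.01713 + 0.01455 = 0.8846.
⟨E⟩ = Σ EᵢPᵢ = 30.65 meV.
S/k_B = ln Z + ⟨E⟩/kT = ln(0.8846) + 30.65/36.88 = -0.1226 + 0.8311 = 0.71.

0.71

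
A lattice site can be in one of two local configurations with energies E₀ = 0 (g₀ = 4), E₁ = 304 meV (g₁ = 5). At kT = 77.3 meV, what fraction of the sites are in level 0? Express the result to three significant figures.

Eᵢ/kT = 0, 3.9327.
Z = Σ gᵢe^(−Eᵢ/kT) = 4·e^(−0) + 5·e^(−3.9327) = 4.0000 + 0.097954 = 4.0980.
P₀ = g₀ e^(−E₀/kT) / Z = 4.0000/4.0980 = 0.976.

0.976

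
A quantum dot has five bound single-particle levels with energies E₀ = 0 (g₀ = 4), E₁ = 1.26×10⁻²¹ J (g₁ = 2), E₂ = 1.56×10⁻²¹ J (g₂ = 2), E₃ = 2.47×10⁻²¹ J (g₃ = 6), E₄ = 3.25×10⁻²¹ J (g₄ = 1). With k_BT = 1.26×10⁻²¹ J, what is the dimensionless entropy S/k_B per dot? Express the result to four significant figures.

Eᵢ/kT = 0, 1.00000, 1.23810, 1.96032, 2.57937.
Z = Σ gᵢe^(−Eᵢ/kT) = 4·e^(−0) + 2·e^(−1.00000) + 2·e^(−1.23810) + 6·e^(−1.96032) + 1·e^(−2.57937) = 4.00000 + 0.735759 + 0.579869 + 0.844880 + 0.0758218 = 6.23633.
⟨E⟩ = Σ EᵢPᵢ = 0.667849 ×10⁻²¹ J.
S/k_B = ln Z + ⟨E⟩/kT = ln(6.23633) + 0.667849/1.26 = 1.83039 + 0.530039 = 2.360.

2.360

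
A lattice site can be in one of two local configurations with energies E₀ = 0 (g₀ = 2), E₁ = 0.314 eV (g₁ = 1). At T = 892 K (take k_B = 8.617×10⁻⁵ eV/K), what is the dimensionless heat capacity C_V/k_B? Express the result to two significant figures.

k_BT = 8.617×10⁻⁵ × 892 K = 0.07686 eV.
Eᵢ/kT = 0, 4.085.
Z = Σ gᵢe^(−Eᵢ/kT) = 2·e^(−0) + 1·e^(−4.085) = 2.000 + 0.01682 = 2.017.
⟨E⟩ = 0.002618 eV, ⟨E²⟩ = 0.0008222 eV².
C_V/k_B = (⟨E²⟩ − ⟨E⟩²)/(kT)² = (0.0008222 − 0.000006854)/0.005907 = 0.14.

0.14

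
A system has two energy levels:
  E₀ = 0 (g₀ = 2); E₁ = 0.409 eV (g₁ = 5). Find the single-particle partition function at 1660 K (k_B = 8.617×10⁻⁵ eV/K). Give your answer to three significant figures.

Z = 2.29

k_BT = 8.617×10⁻⁵ × 1660 K = 0.14304 eV.
Eᵢ/kT = 0, 2.8593.
Z = Σ gᵢe^(−Eᵢ/kT) = 2·e^(−0) + 5·e^(−2.8593) = 2.0000 + 0.28654 = 2.2865.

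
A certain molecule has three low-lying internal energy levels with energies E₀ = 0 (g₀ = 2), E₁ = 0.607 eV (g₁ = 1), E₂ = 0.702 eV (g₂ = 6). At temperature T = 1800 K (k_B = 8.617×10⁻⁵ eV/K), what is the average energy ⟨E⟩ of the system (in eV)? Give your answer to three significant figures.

0.0277 eV

k_BT = 8.617×10⁻⁵ × 1800 K = 0.15511 eV.
Eᵢ/kT = 0, 3.9134, 4.5258.
Z = Σ gᵢe^(−Eᵢ/kT) = 2·e^(−0) + 1·e^(−3.9134) + 6·e^(−4.5258) = 2.0000 + 0.019972 + 0.064956 = 2.0849.
⟨E⟩ = Σ Eᵢ gᵢe^(−Eᵢ/kT) / Z = (0·2.0000 + 0.607·0.019972 + 0.702·0.064956) / 2.0849 = 0.0277 eV.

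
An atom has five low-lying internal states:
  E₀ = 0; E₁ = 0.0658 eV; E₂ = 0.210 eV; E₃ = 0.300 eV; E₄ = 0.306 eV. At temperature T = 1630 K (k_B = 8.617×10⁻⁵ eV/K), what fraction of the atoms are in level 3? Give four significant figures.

0.05676

k_BT = 8.617×10⁻⁵ × 1630 K = 0.140457 eV.
Eᵢ/kT = 0, 0.468471, 1.49512, 2.13589, 2.17860.
Z = Σ e^(−Eᵢ/kT) = e^(−0) + e^(−0.468471) + e^(−1.49512) + e^(−2.13589) + e^(−2.17860) = 1.00000 + 0.625959 + 0.224222 + 0.118139 + 0.113200 = 2.08152.
P₃ = e^(−E₃/kT) / Z = 0.118139/2.08152 = 0.05676.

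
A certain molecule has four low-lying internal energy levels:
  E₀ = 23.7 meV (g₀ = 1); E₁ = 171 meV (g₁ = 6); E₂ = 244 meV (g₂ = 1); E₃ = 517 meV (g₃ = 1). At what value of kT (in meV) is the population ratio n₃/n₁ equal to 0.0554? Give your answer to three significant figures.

314 meV

n₃/n₁ = (g₃/g₁) exp[−(E₃−E₁)/kT] = 0.0554.
⇒ (E₃−E₁)/kT = ln((1/6)/0.0554) = ln(3.0084) = 1.1014.
kT = 346 meV / 1.1014 = 314 meV.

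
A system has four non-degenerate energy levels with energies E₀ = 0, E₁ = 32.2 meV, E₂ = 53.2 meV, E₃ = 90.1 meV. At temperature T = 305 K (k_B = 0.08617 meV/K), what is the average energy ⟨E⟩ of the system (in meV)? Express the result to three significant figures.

k_BT = 0.08617 × 305 K = 26.282 meV.
Eᵢ/kT = 0, 1.2252, 2.0242, 3.4282.
Z = Σ e^(−Eᵢ/kT) = e^(−0) + e^(−1.2252) + e^(−2.0242) + e^(−3.4282) = 1.0000 + 0.29370 + 0.13210 + 0.032445 = 1.4582.
⟨E⟩ = Σ Eᵢ e^(−Eᵢ/kT) / Z = (0·1.0000 + 32.2·0.29370 + 53.2·0.13210 + 90.1·0.032445) / 1.4582 = 13.3 meV.

13.3 meV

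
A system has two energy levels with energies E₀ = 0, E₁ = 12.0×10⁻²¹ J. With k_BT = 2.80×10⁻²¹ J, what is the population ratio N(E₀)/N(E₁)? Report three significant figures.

n₀/n₁ = exp[−(E₀−E₁)/kT] = exp(−(-12.0 ×10⁻²¹ J)/(2.80 ×10⁻²¹ J)) = exp(4.2857) = 72.7.

72.7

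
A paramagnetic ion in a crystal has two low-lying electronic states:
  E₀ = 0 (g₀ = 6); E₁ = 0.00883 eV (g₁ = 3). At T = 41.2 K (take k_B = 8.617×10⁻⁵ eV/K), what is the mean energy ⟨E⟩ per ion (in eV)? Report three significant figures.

0.000352 eV

k_BT = 8.617×10⁻⁵ × 41.2 K = 0.0035502 eV.
Eᵢ/kT = 0, 2.4872.
Z = Σ gᵢe^(−Eᵢ/kT) = 6·e^(−0) + 3·e^(−2.4872) = 6.0000 + 0.24943 = 6.2494.
⟨E⟩ = Σ Eᵢ gᵢe^(−Eᵢ/kT) / Z = (0·6.0000 + 0.00883·0.24943) / 6.2494 = 0.000352 eV.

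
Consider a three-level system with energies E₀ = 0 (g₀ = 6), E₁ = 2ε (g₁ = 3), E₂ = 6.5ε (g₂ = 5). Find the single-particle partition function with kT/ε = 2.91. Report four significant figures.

Z = 8.044

Eᵢ/kT = 0, 0.687285, 2.23368.
Z = Σ gᵢe^(−Eᵢ/kT) = 6·e^(−0) + 3·e^(−0.687285) + 5·e^(−2.23368) = 6.00000 + 1.50882 + 0.535667 = 8.04449.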